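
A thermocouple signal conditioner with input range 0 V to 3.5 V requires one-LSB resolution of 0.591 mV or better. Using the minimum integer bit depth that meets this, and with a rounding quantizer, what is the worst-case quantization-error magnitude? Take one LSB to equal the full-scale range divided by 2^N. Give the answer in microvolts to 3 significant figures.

Full-scale range = 3.5 V.
Levels needed ≥ 3.5/0.591 mV = 5922. 2^13 = 8192 suffices, so N_min = 13.
LSB = 3.5 V ÷ 2^13 = 3.5/8192 V = 427.25 µV.
|e|_max = LSB/2 = 214 µV.

214 µV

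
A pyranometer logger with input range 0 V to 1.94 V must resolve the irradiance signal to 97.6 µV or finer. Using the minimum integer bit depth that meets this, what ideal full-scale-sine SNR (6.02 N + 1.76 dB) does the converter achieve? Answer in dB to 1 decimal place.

V_FS = 1.94 V.
Required number of levels: 1.94/97.6 µV = 19877; smallest N with 2^N ≥ that is 15.
6.02(15) + 1.76 = 92.06 dB.

92.1 dB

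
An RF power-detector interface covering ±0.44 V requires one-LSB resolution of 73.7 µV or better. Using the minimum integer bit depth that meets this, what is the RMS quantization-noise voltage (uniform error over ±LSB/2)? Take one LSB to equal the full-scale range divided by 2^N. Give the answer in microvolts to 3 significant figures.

15.5 µV

Full-scale range = 0.44 V − (-0.44 V) = 0.88 V.
Required number of levels: 0.88/73.7 µV = 11940; smallest N with 2^N ≥ that is 14.
LSB = 0.88 V / 2^14 = 53.711 µV.
V_rms = LSB/√12 = 15.5 µV.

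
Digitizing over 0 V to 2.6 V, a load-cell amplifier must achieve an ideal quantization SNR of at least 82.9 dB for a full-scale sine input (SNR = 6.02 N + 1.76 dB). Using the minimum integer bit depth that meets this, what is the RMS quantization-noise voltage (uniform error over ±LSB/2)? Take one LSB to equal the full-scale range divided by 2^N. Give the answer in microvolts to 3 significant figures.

45.8 µV

Range is 2.6 V.
6.02 N + 1.76 ≥ 82.9 gives N ≥ 13.478, so the minimum integer is 14.
Step size = 2.6/16384 V = 158.69 µV.
RMS noise = LSB/√12 = 45.8 µV.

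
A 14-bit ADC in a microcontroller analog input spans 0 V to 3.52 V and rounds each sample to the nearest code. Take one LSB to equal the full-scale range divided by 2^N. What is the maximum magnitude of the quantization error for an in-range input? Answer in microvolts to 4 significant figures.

107.4 µV

V_FS = 3.52 V.
LSB = 3.52 V ÷ 2^14 = 3.52/16384 V = 214.844 µV.
Worst-case error for round-to-nearest is half an LSB: 107.4 µV.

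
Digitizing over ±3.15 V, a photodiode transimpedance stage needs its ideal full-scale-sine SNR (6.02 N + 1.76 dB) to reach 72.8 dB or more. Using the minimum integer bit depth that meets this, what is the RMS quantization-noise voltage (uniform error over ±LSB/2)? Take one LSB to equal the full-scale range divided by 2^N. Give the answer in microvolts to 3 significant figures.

Span: 3.15 V − (-3.15 V) = 6.3 V.
N ≥ (72.8 − 1.76)/6.02 = 11.801 → N_min = 12.
One LSB is 6.3 V / 4096 = 1.5381 mV.
σ_q = LSB/√12 = 1.5381 mV/3.4641 = 444 µV.

444 µV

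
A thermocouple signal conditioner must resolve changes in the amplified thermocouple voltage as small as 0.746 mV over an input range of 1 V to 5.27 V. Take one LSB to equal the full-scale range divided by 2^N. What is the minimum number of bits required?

13 bits

Full-scale range = 5.27 V − (1 V) = 4.27 V.
Levels needed ≥ 4.27/0.746 mV = 5724. 2^13 = 8192 suffices, so N_min = 13.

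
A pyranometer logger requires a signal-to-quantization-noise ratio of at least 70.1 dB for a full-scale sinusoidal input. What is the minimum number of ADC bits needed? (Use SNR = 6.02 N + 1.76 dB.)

N ≥ (70.1 − 1.76)/6.02 = 11.352 → N_min = 12.

12 bits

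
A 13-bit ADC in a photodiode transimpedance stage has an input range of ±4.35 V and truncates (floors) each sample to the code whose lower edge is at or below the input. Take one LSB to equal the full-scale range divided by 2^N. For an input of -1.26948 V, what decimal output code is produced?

Span: 4.35 V − (-4.35 V) = 8.7 V. LSB = 8.7 V / 2^13 ≈ 1.062 mV.
V_in − V_min = -1.26948 − (-4.35) = 3.08052 V.
Divide by LSB: 3.08052 × 8192/8.7 = 2900.6460.
Truncating gives code 2900.

2900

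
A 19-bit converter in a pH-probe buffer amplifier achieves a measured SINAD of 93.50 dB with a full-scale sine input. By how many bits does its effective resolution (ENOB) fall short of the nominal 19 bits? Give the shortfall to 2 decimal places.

3.76 bits

ENOB = (SINAD − 1.76)/6.02 = (93.50 − 1.76)/6.02 = 15.2392 bits.
Shortfall = 19 − 15.2392 = 3.7608 bits.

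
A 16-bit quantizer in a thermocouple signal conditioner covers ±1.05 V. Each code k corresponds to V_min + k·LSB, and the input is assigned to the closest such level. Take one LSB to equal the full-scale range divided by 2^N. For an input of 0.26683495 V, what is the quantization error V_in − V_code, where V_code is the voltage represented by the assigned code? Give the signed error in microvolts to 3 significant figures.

+9.08 µV

The full-scale span is 1.05 − (-1.05) = 2.1 V. LSB = 2.1 V / 2^16 ≈ 32.04 µV.
(V_in − V_min)/LSB = (0.26683495 − (-1.05)) × 65536/2.1 = 41095.2835 → nearest code k = 41095.
V_code = -1.05 + (41095/65536) × 2.1 = 0.26682586670 V.
Error = V_in − V_code = 0.26683495 − (0.26682586670) = +9.08 µV.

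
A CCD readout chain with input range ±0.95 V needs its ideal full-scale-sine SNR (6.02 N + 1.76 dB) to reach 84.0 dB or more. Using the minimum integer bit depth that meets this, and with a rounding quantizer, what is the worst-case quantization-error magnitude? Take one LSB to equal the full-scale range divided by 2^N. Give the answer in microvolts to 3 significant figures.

Range = 0.95 − (-0.95) = 1.9 V.
N ≥ (84.0 − 1.76)/6.02 = 13.661 → N_min = 14.
One LSB is 1.9 V / 16384 = 115.97 µV.
|e|_max = LSB/2 = 58.0 µV.

58.0 µV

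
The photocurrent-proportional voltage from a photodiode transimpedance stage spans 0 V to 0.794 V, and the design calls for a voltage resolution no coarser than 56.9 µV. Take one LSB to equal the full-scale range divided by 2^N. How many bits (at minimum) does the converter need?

V_FS = 0.794 V.
Need 2^N ≥ 0.794 V / 56.9 µV = 13950 → N_min = 14.

14 bits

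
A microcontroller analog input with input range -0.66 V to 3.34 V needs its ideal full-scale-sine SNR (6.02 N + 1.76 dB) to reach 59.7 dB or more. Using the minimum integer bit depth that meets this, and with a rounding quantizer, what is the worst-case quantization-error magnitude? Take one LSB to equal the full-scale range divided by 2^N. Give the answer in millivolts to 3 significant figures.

Span: 3.34 V − (-0.66 V) = 4 V.
Solving 6.02 N ≥ 59.7 − 1.76: N ≥ 9.625. Round up → N = 10.
Step size = 4/1024 V = 3.9063 mV.
|e|_max = LSB/2 = 1.95 mV.

1.95 mV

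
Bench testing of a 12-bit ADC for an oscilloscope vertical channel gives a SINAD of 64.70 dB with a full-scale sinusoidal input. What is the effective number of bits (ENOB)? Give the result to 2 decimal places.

10.46 bits

(64.70 − 1.76) / 6.02 = 62.94/6.02 = 10.4551 effective bits.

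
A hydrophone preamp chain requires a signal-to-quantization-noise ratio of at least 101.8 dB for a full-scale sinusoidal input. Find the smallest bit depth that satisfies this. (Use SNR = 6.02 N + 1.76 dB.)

Solving 6.02 N ≥ 101.8 − 1.76: N ≥ 16.618. Round up → N = 17.

17 bits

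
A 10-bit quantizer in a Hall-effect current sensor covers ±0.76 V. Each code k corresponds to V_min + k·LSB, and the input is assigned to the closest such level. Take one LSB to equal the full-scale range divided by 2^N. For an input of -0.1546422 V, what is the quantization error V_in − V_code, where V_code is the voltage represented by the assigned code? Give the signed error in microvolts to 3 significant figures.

−267 µV

Full-scale range = 0.76 V − (-0.76 V) = 1.52 V. LSB = 1.52 V / 2^10 ≈ 1.484 mV.
(-0.1546422 − (-0.76)) / LSB = 0.6053578 × 1024/1.52 = 407.8200. Nearest integer: k = 408.
V_code = -0.76 + (408/1024) × 1.52 = -0.1543750000 V.
V_in − V_code = -0.1546422 − (-0.1543750000) = −267 µV.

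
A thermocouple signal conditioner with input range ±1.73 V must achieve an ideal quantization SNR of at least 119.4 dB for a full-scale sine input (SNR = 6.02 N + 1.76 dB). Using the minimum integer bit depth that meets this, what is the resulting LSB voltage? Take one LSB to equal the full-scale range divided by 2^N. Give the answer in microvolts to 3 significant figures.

Span: 1.73 V − (-1.73 V) = 3.46 V.
Required N = ⌈(119.4 − 1.76)/6.02⌉ = ⌈19.542⌉ = 20.
One LSB is 3.46 V / 1048576 = 3.30 µV.

3.30 µV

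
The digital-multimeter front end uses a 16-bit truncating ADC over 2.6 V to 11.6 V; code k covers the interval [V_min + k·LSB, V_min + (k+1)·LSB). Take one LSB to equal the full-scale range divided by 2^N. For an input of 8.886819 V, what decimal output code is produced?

45779

The full-scale span is 11.6 − (2.6) = 9 V. LSB = 9 V / 2^16 ≈ 137.3 µV.
code = ⌊(V_in − V_min)/LSB⌋ = ⌊(V_in − V_min) × 2^16 / range⌋
     = ⌊(8.886819 − (2.6)) × 65536 / 9⌋ = ⌊6.286819 × 65536/9⌋
     = ⌊45779.219⌋ = 45779.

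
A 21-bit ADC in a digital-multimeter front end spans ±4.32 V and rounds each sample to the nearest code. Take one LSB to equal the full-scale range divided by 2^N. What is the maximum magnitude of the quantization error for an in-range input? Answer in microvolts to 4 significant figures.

2.060 µV

The full-scale span is 4.32 − (-4.32) = 8.64 V.
Step size = 8.64/2097152 V = 4.11987 µV.
|e|_max = LSB/2 = 2.060 µV.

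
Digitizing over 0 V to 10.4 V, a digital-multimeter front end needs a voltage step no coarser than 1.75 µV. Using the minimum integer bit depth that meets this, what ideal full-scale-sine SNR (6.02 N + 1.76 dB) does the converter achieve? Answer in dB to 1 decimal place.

140.2 dB

V_FS = 10.4 V.
Levels needed ≥ 10.4/1.75 µV = 5.943e6. 2^23 = 8388608 suffices, so N_min = 23.
6.02(23) + 1.76 = 140.22 dB.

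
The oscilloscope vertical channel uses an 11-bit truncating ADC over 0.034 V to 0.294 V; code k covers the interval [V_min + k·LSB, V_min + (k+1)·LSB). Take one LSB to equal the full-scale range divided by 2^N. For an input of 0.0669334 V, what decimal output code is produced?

259

Full-scale range = 0.294 V − (0.034 V) = 0.26 V. LSB = 0.26 V / 2^11 ≈ 127.0 µV.
V_in − V_min = 0.0669334 − (0.034) = 0.0329334 V.
Divide by LSB: 0.0329334 × 2048/0.26 = 259.4139.
Truncating gives code 259.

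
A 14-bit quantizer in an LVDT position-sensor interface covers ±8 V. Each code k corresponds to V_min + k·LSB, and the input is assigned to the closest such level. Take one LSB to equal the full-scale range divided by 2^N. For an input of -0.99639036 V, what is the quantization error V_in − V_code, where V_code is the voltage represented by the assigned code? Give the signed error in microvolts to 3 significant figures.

The full-scale span is 8 − (-8) = 16 V. LSB = 16 V / 2^14 ≈ 0.9766 mV.
(V_in − V_min)/LSB = (-0.99639036 − (-8)) × 16384/16 = 7171.6963 → nearest code k = 7172.
V_code = -8 + (7172/16384) × 16 = -0.99609375000 V.
Error = V_in − V_code = -0.99639036 − (-0.99609375000) = −297 µV.

−297 µV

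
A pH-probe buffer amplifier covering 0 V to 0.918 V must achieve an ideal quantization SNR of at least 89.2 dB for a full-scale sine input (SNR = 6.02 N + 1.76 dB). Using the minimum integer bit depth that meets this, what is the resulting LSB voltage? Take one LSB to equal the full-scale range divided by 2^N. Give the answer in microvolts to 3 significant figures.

V_FS = 0.918 V.
N ≥ (89.2 − 1.76)/6.02 = 14.525 → N_min = 15.
LSB = 0.918 V ÷ 2^15 = 0.918/32768 V = 28.0 µV.

28.0 µV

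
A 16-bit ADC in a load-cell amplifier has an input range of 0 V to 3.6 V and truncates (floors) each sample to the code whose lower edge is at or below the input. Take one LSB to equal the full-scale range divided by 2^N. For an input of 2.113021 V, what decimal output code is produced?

Span = 3.6 V. LSB = 3.6 V / 2^16 ≈ 54.93 µV.
V_in − V_min = 2.113021 − (0) = 2.113021 V.
Divide by LSB: 2.113021 × 65536/3.6 = 38466.3734.
Truncating gives code 38466.

38466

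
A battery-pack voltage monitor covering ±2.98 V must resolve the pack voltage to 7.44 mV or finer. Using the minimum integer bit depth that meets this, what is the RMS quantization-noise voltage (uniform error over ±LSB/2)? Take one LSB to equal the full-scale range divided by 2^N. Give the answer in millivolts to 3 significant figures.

Span: 2.98 V − (-2.98 V) = 5.96 V.
Need 2^N ≥ 5.96 V / 7.44 mV = 801.1 → N_min = 10.
LSB = 5.96 V / 2^10 = 5.8203 mV.
RMS noise = LSB/√12 = 1.68 mV.

1.68 mV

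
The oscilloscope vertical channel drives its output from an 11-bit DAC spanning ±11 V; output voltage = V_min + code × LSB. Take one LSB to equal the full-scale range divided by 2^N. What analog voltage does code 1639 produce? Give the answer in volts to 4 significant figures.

6.606 V

The full-scale span is 11 − (-11) = 22 V. LSB = 22 V / 2^11.
V_out = -11 + 1639 × (22/2048) V
      = -11 + 17.6064 = 6.60645 V.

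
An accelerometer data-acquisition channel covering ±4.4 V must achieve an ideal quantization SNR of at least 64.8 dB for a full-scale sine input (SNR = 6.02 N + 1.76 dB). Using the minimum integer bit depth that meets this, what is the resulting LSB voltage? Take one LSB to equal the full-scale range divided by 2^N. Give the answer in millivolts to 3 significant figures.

4.30 mV

The full-scale span is 4.4 − (-4.4) = 8.8 V.
N ≥ (64.8 − 1.76)/6.02 = 10.472 → N_min = 11.
LSB = 8.8 V ÷ 2^11 = 8.8/2048 V = 4.30 mV.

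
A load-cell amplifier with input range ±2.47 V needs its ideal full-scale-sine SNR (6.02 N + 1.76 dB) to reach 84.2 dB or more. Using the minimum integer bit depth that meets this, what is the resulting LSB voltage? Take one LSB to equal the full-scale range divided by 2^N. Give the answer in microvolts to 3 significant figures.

Range = 2.47 − (-2.47) = 4.94 V.
Required N = ⌈(84.2 − 1.76)/6.02⌉ = ⌈13.694⌉ = 14.
LSB = 4.94 V ÷ 2^14 = 4.94/16384 V = 302 µV.

302 µV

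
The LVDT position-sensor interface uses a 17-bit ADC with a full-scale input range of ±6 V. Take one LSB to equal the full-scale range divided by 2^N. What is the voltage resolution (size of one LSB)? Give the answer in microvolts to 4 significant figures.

91.55 µV

Range = 6 − (-6) = 12 V.
There are 2^17 = 131072 steps.
LSB = 12 V ÷ 2^17 = 12/131072 V = 91.55 µV.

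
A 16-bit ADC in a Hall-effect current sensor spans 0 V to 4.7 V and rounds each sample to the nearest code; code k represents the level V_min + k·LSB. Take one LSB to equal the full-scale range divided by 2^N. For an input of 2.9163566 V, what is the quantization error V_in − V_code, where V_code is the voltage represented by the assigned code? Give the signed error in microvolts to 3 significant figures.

V_FS = 4.7 V. LSB = 4.7 V / 2^16 ≈ 71.72 µV.
Position in LSBs: (2.9163566 − (0)) × 65536/4.7 = 40665.1800; rounding gives k = 40665.
Reconstructed level: 0 + 40665 × 4.7/65536 V = 2.9163436890 V.
Error = V_in − V_code = 2.9163566 − (2.9163436890) = +12.9 µV.

+12.9 µV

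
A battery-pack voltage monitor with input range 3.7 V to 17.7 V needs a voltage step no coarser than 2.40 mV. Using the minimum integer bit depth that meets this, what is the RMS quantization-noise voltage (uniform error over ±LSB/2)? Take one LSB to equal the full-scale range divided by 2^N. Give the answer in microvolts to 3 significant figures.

Range = 17.7 − (3.7) = 14 V.
Need 2^N ≥ 14 V / 2.40 mV = 5833 → N_min = 13.
LSB = 14 V / 2^13 = 1.7090 mV.
σ_q = LSB/√12 = 1.7090 mV/3.4641 = 493 µV.

493 µV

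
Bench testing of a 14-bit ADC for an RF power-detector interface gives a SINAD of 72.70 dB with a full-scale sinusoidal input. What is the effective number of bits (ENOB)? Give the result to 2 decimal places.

ENOB = (SINAD − 1.76) / 6.02 = (72.70 − 1.76) / 6.02 = 70.94 / 6.02 = 11.7841.

11.78 bits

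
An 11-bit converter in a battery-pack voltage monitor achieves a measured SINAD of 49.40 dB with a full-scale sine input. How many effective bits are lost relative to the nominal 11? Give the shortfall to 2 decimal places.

N_eff = (49.40 − 1.76)/6.02 = 7.9136 bits.
Lost resolution: 11 − 7.9136 = 3.0864 bits.

3.09 bits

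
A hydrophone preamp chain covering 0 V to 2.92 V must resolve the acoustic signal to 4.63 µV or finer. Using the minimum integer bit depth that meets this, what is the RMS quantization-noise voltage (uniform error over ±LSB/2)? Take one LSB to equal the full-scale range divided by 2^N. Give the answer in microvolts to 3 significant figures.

0.804 µV

Range is 2.92 V.
Levels needed ≥ 2.92/4.63 µV = 630700. 2^20 = 1048576 suffices, so N_min = 20.
LSB = 2.92 V / 2^20 = 2.7847 µV.
V_rms = LSB/√12 = 0.804 µV.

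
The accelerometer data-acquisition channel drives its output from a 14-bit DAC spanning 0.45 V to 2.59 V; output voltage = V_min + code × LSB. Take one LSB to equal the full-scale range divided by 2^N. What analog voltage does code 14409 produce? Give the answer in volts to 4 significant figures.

2.332 V

Span: 2.59 V − (0.45 V) = 2.14 V. LSB = 2.14 V / 2^14.
Output = V_min + (14409/16384) × range = 0.45 + 0.879456 × 2.14 V
      = 0.45 V + 1.88203 V = 2.33203 V.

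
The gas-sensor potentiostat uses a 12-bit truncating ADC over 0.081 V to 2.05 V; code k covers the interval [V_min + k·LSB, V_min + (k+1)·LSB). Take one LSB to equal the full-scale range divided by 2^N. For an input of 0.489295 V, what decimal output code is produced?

The full-scale span is 2.05 − (0.081) = 1.969 V. LSB = 1.969 V / 2^12 ≈ 480.7 µV.
code = ⌊(V_in − V_min)/LSB⌋ = ⌊(V_in − V_min) × 2^12 / range⌋
     = ⌊(0.489295 − (0.081)) × 4096 / 1.969⌋ = ⌊0.408295 × 4096/1.969⌋
     = ⌊849.353⌋ = 849.

849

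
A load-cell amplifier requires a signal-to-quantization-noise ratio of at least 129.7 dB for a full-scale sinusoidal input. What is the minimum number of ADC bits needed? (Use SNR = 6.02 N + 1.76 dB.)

Solving 6.02 N ≥ 129.7 − 1.76: N ≥ 21.252. Round up → N = 22.

22 bits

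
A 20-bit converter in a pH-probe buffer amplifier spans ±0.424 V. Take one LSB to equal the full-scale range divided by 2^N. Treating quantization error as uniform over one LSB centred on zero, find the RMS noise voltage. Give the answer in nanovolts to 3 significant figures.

233 nV

Range = 0.424 − (-0.424) = 0.848 V.
LSB = 0.848 V / 2^20 = 0.80872 µV.
RMS of a uniform error over width LSB is LSB/√12 = 233 nV.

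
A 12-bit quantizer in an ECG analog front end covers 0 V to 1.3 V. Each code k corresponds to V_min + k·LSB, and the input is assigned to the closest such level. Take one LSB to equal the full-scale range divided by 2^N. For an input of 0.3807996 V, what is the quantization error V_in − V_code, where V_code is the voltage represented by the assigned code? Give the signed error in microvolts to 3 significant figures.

−59.8 µV

Range is 1.3 V. LSB = 1.3 V / 2^12 ≈ 317.4 µV.
Position in LSBs: (0.3807996 − (0)) × 4096/1.3 = 1199.8117; rounding gives k = 1200.
Reconstructed level: 0 + 1200 × 1.3/4096 V = 0.3808593750 V.
e = 0.3807996 − (0.3808593750) = −59.8 µV.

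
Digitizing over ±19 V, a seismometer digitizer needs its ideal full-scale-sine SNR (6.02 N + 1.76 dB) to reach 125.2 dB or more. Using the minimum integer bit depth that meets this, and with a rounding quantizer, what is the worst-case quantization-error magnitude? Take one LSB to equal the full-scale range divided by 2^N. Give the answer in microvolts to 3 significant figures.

Range = 19 − (-19) = 38 V.
N ≥ (125.2 − 1.76)/6.02 = 20.505 → N_min = 21.
LSB = 38 V / 2^21 = 18.120 µV.
Max error for round-to-nearest is LSB/2 = 9.06 µV.

9.06 µV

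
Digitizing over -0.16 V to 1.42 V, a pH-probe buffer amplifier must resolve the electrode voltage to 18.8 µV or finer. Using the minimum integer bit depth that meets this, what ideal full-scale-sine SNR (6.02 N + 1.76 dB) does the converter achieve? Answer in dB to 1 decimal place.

Span: 1.42 V − (-0.16 V) = 1.58 V.
Required number of levels: 1.58/18.8 µV = 84043; smallest N with 2^N ≥ that is 17.
6.02(17) + 1.76 = 104.10 dB.

104.1 dB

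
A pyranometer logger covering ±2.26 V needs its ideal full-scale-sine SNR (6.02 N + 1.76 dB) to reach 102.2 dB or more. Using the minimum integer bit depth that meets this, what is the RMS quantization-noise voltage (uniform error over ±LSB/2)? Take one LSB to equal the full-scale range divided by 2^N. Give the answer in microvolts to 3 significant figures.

9.95 µV

Span: 2.26 V − (-2.26 V) = 4.52 V.
Required N = ⌈(102.2 − 1.76)/6.02⌉ = ⌈16.684⌉ = 17.
One LSB is 4.52 V / 131072 = 34.485 µV.
RMS noise = LSB/√12 = 9.95 µV.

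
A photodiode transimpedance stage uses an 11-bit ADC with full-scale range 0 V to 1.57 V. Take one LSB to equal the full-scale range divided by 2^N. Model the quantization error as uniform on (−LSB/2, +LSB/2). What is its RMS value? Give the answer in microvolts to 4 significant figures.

221.3 µV

V_FS = 1.57 V.
One LSB is 1.57 V / 2048 = 0.766602 mV.
V_rms = LSB/√12 = 0.766602 mV / √12 = 221.3 µV.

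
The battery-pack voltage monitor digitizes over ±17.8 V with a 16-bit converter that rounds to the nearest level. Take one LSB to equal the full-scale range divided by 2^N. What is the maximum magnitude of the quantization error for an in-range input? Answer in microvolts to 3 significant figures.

272 µV

Span: 17.8 V − (-17.8 V) = 35.6 V.
Step size = 35.6/65536 V = 0.54321 mV.
Worst-case error for round-to-nearest is half an LSB: 272 µV.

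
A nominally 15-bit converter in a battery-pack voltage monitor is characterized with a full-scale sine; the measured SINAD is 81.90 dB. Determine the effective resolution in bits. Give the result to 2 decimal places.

(81.90 − 1.76) / 6.02 = 80.14/6.02 = 13.3123 effective bits.

13.31 bits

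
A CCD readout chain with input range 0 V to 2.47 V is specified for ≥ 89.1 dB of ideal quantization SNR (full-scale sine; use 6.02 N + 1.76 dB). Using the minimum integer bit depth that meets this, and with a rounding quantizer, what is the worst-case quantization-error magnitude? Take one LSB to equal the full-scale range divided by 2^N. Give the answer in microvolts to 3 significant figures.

37.7 µV

Range is 2.47 V.
Solving 6.02 N ≥ 89.1 − 1.76: N ≥ 14.508. Round up → N = 15.
One LSB is 2.47 V / 32768 = 75.378 µV.
Half an LSB is 37.7 µV.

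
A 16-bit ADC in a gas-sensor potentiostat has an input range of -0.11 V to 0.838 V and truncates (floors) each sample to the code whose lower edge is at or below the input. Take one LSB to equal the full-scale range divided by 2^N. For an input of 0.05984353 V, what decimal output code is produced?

Span: 0.838 V − (-0.11 V) = 0.948 V. LSB = 0.948 V / 2^16 ≈ 14.47 µV.
code = ⌊(V_in − V_min)/LSB⌋ = ⌊(V_in − V_min) × 2^16 / range⌋
     = ⌊(0.05984353 − (-0.11)) × 65536 / 0.948⌋ = ⌊0.16984353 × 65536/0.948⌋
     = ⌊11741.419⌋ = 11741.

11741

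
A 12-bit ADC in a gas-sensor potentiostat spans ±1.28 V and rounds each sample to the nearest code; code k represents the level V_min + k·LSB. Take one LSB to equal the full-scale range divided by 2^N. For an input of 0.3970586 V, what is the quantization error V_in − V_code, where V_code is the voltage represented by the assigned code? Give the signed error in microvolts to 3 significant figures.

+184 µV

The full-scale span is 1.28 − (-1.28) = 2.56 V. LSB = 2.56 V / 2^12 ≈ 0.6250 mV.
(0.3970586 − (-1.28)) / LSB = 1.6770586 × 4096/2.56 = 2683.2938. Nearest integer: k = 2683.
V_code = -1.28 + (2683/4096) × 2.56 = 0.3968750000 V.
Error = V_in − V_code = 0.3970586 − (0.3968750000) = +184 µV.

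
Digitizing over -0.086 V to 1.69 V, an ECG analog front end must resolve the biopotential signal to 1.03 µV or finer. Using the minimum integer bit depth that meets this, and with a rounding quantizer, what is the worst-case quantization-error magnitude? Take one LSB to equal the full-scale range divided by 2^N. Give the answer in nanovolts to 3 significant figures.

423 nV

Span: 1.69 V − (-0.086 V) = 1.776 V.
Need 2^N ≥ 1.776 V / 1.03 µV = 1.724e6 → N_min = 21.
LSB = 1.776 V / 2^21 = 0.84686 µV.
Half an LSB is 423 nV.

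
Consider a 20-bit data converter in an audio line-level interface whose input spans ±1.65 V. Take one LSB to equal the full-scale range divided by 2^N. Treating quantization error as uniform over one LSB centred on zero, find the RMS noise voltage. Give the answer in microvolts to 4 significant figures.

0.9085 µV

Full-scale range = 1.65 V − (-1.65 V) = 3.3 V.
LSB = 3.3 V ÷ 2^20 = 3.3/1048576 V = 3.14713 µV.
V_rms = LSB/√12 = 3.14713 µV / √12 = 0.9085 µV.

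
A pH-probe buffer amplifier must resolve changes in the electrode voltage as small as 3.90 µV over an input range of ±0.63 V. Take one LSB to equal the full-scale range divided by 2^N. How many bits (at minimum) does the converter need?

Span: 0.63 V − (-0.63 V) = 1.26 V.
Need 2^N ≥ 1.26 V / 3.90 µV = 323100 → N_min = 19.

19 bits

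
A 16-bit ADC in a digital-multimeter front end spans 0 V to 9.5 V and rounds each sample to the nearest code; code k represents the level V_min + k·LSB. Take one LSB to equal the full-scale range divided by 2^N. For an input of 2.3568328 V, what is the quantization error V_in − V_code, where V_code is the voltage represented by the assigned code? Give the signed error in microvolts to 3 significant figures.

−47.4 µV

V_FS = 9.5 V. LSB = 9.5 V / 2^16 ≈ 145.0 µV.
(V_in − V_min)/LSB = (2.3568328 − (0)) × 65536/9.5 = 16258.6731 → nearest code k = 16259.
V_code = V_min + k × range/2^16 = 0 + 16259 × 9.5/65536 = 2.3568801880 V.
Error = V_in − V_code = 2.3568328 − (2.3568801880) = −47.4 µV.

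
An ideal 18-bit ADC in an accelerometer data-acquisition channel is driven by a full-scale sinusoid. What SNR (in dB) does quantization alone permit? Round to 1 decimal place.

110.1 dB

SNR = 6.02·18 + 1.76 = 110.12 dB.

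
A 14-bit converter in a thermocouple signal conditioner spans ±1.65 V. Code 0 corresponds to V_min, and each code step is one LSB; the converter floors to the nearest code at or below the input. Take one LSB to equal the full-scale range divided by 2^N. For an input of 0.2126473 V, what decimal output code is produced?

9247

Range = 1.65 − (-1.65) = 3.3 V. LSB = 3.3 V / 2^14 ≈ 201.4 µV.
(V_in − V_min) × 2^14/range = (0.2126473 − (-1.65)) × 16384/3.3 = 9247.762.
Floor → code = 9247.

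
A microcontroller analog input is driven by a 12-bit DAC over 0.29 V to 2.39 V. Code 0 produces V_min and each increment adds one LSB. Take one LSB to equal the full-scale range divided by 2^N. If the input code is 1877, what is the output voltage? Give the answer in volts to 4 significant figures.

Span: 2.39 V − (0.29 V) = 2.1 V. LSB = 2.1 V / 2^12.
V_out = 0.29 + 1877 × (2.1/4096) V
      = 0.29 + 0.962329 = 1.25233 V.

1.252 V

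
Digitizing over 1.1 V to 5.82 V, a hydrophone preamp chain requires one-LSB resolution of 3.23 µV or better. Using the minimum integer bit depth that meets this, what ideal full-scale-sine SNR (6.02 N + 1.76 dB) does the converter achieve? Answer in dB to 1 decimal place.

Range = 5.82 − (1.1) = 4.72 V.
Levels needed ≥ 4.72/3.23 µV = 1.461e6. 2^21 = 2097152 suffices, so N_min = 21.
SNR = 6.02 × 21 + 1.76 = 128.18 dB.

128.2 dB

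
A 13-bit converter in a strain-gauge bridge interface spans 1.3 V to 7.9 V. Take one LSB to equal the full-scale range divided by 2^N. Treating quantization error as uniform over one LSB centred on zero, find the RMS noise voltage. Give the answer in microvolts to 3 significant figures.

Range = 7.9 − (1.3) = 6.6 V.
One LSB is 6.6 V / 8192 = 0.80566 mV.
σ_q = LSB/√12 = 0.80566 mV/3.4641 = 233 µV.

233 µV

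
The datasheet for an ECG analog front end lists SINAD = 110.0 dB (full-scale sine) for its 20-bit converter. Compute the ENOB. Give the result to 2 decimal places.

17.98 bits

(110.0 − 1.76) / 6.02 = 108.24/6.02 = 17.9801 effective bits.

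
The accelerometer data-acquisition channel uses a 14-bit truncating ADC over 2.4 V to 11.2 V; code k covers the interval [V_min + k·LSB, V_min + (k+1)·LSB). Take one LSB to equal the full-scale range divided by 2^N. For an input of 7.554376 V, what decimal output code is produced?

Range = 11.2 − (2.4) = 8.8 V. LSB = 8.8 V / 2^14 ≈ 0.5371 mV.
V_in − V_min = 7.554376 − (2.4) = 5.154376 V.
Divide by LSB: 5.154376 × 16384/8.8 = 9596.5110.
Truncating gives code 9596.

9596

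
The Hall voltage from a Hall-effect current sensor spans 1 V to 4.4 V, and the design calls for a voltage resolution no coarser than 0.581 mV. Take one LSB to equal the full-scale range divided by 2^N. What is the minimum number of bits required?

Span: 4.4 V − (1 V) = 3.4 V.
Levels needed ≥ 3.4/0.581 mV = 5852. 2^13 = 8192 suffices, so N_min = 13.

13 bits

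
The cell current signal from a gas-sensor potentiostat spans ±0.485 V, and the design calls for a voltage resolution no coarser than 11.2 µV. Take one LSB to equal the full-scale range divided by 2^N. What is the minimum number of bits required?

17 bits

Range = 0.485 − (-0.485) = 0.97 V.
0.97 V / 11.2 µV = 86610. Since 2^16 = 65536 and 2^17 = 131072, N = 17.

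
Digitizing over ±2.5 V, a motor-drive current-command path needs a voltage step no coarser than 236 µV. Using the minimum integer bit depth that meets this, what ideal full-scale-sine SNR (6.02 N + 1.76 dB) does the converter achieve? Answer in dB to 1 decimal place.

The full-scale span is 2.5 − (-2.5) = 5 V.
Levels needed ≥ 5/236 µV = 21190. 2^15 = 32768 suffices, so N_min = 15.
Ideal SNR at N = 15: 6.02·15 + 1.76 = 92.1 dB.

92.1 dB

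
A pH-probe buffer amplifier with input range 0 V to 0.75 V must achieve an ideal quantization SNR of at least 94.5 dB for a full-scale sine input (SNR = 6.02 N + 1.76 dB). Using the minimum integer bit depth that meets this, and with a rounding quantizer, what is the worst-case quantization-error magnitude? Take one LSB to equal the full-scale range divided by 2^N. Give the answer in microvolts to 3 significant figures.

5.72 µV

Full-scale range = 0.75 V.
N ≥ (94.5 − 1.76)/6.02 = 15.405 → N_min = 16.
Step size = 0.75/65536 V = 11.444 µV.
Max error for round-to-nearest is LSB/2 = 5.72 µV.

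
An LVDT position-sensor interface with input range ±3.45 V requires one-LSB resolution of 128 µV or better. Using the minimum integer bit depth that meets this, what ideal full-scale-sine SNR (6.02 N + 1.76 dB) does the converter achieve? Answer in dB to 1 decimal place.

Full-scale range = 3.45 V − (-3.45 V) = 6.9 V.
Required number of levels: 6.9/128 µV = 53906; smallest N with 2^N ≥ that is 16.
Ideal SNR at N = 16: 6.02·16 + 1.76 = 98.1 dB.

98.1 dB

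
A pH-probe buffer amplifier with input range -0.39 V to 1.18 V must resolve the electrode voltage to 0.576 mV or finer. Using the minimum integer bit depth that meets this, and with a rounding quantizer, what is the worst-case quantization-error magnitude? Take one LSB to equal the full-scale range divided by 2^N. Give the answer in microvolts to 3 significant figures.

The full-scale span is 1.18 − (-0.39) = 1.57 V.
Required number of levels: 1.57/0.576 mV = 2725.7; smallest N with 2^N ≥ that is 12.
One LSB is 1.57 V / 4096 = 383.30 µV.
Half an LSB is 192 µV.

192 µV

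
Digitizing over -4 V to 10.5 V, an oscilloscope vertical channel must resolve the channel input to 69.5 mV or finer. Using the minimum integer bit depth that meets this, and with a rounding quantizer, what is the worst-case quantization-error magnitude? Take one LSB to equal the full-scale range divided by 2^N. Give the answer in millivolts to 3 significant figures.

Full-scale range = 10.5 V − (-4 V) = 14.5 V.
Need 2^N ≥ 14.5 V / 69.5 mV = 208.6 → N_min = 8.
LSB = 14.5 V ÷ 2^8 = 14.5/256 V = 56.641 mV.
Max error for round-to-nearest is LSB/2 = 28.3 mV.

28.3 mV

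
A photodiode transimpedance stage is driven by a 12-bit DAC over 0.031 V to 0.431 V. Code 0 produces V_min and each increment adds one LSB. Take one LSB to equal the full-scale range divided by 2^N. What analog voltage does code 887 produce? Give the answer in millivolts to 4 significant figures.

117.6 mV

The full-scale span is 0.431 − (0.031) = 0.4 V. LSB = 0.4 V / 2^12.
V_out = 0.031 + 887 × (0.4/4096) V
      = 0.031 V + 0.0866211 V = 0.117621 V.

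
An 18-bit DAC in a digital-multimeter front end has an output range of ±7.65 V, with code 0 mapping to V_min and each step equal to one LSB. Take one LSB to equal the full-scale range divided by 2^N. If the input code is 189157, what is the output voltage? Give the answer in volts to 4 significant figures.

Span: 7.65 V − (-7.65 V) = 15.3 V. LSB = 15.3 V / 2^18.
Output = V_min + (189157/262144) × range = -7.65 + 0.721577 × 15.3 V
      = -7.65 V + 11.0401 V = 3.39012 V.

3.390 V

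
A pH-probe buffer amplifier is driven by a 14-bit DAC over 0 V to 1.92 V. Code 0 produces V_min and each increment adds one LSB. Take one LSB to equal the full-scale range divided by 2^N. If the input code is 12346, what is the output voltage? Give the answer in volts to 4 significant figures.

1.447 V

V_FS = 1.92 V. LSB = 1.92 V / 2^14.
V_out = 0 + 12346 × (1.92/16384) V
      = 0 + 1.44680 = 1.44680 V.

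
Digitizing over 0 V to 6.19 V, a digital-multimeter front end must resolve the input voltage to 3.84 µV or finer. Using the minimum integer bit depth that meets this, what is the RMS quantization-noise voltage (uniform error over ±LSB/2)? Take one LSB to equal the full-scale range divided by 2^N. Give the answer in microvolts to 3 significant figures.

V_FS = 6.19 V.
Need 2^N ≥ 6.19 V / 3.84 µV = 1.612e6 → N_min = 21.
One LSB is 6.19 V / 2097152 = 2.9516 µV.
V_rms = LSB/√12 = 0.852 µV.

0.852 µV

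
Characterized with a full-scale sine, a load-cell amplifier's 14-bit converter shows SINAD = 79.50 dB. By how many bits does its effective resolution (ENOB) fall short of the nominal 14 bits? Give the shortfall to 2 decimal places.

1.09 bits

ENOB = (SINAD − 1.76)/6.02 = (79.50 − 1.76)/6.02 = 12.9136 bits.
14 − 12.9136 = 1.09 bits below nominal.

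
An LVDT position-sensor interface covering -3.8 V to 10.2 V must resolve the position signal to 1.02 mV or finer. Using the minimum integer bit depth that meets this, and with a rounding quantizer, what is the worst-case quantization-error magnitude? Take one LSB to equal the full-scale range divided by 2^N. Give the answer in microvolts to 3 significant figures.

427 µV

Range = 10.2 − (-3.8) = 14 V.
Levels needed ≥ 14/1.02 mV = 13730. 2^14 = 16384 suffices, so N_min = 14.
Step size = 14/16384 V = 0.85449 mV.
|e|_max = LSB/2 = 427 µV.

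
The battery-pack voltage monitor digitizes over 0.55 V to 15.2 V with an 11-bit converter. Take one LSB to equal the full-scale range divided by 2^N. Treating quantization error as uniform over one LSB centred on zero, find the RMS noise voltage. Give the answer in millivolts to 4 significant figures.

The full-scale span is 15.2 − (0.55) = 14.65 V.
LSB = 14.65 V / 2^11 = 7.15332 mV.
For a uniform distribution on [−LSB/2, +LSB/2], V_rms = LSB/√12 = 7.15332 mV/3.4641 = 2.065 mV.

2.065 mV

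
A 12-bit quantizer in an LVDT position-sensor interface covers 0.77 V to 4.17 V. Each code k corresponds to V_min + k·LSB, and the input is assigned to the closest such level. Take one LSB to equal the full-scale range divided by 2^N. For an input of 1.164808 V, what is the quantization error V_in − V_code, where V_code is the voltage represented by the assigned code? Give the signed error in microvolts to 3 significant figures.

Range = 4.17 − (0.77) = 3.4 V. LSB = 3.4 V / 2^12 ≈ 0.8301 mV.
(V_in − V_min)/LSB = (1.164808 − (0.77)) × 4096/3.4 = 475.6275 → nearest code k = 476.
Reconstructed level: 0.77 + 476 × 3.4/4096 V = 1.165117188 V.
e = 1.164808 − (1.165117188) = −309 µV.

−309 µV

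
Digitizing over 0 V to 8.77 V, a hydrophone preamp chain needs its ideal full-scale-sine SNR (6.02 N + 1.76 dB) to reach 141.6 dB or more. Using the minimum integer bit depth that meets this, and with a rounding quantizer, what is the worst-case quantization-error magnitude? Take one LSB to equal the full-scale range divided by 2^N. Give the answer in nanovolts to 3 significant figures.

Span = 8.77 V.
Required N = ⌈(141.6 − 1.76)/6.02⌉ = ⌈23.229⌉ = 24.
LSB = 8.77 V / 2^24 = 0.52273 µV.
Half an LSB is 261 nV.

261 nV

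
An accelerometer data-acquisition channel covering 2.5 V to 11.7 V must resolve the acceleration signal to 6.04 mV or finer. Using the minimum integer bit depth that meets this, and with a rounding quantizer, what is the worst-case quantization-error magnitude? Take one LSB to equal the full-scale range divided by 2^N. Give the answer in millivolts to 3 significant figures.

2.25 mV

Span: 11.7 V − (2.5 V) = 9.2 V.
9.2 V / 6.04 mV = 1523. Since 2^10 = 1024 and 2^11 = 2048, N = 11.
Step size = 9.2/2048 V = 4.4922 mV.
Max error for round-to-nearest is LSB/2 = 2.25 mV.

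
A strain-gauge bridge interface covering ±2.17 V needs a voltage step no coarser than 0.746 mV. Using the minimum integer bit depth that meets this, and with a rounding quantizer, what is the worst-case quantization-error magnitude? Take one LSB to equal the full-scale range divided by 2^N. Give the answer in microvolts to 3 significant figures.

265 µV

The full-scale span is 2.17 − (-2.17) = 4.34 V.
Need 2^N ≥ 4.34 V / 0.746 mV = 5818 → N_min = 13.
LSB = 4.34 V / 2^13 = 0.52979 mV.
Max error for round-to-nearest is LSB/2 = 265 µV.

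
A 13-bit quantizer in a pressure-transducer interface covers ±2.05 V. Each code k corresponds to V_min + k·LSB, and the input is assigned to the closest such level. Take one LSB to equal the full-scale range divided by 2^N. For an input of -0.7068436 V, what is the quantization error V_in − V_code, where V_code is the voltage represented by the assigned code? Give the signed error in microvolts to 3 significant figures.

−154 µV

Full-scale range = 2.05 V − (-2.05 V) = 4.1 V. LSB = 4.1 V / 2^13 ≈ 0.5005 mV.
(V_in − V_min)/LSB = (-0.7068436 − (-2.05)) × 8192/4.1 = 2683.6920 → nearest code k = 2684.
V_code = -2.05 + (2684/8192) × 4.1 = -0.7066894531 V.
e = -0.7068436 − (-0.7066894531) = −154 µV.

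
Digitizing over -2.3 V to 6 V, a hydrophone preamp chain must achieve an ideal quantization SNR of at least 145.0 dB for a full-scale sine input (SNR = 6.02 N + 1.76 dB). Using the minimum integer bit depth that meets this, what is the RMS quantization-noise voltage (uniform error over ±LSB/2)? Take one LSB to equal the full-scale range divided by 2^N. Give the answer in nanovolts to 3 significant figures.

143 nV

Span: 6 V − (-2.3 V) = 8.3 V.
Required N = ⌈(145.0 − 1.76)/6.02⌉ = ⌈23.794⌉ = 24.
LSB = 8.3 V / 2^24 = 494.72 nV.
σ_q = LSB/√12 = 494.72 nV/3.4641 = 143 nV.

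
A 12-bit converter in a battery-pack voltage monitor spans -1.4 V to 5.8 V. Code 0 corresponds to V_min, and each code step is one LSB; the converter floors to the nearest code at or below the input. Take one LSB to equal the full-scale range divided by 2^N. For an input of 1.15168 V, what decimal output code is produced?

1451

Span: 5.8 V − (-1.4 V) = 7.2 V. LSB = 7.2 V / 2^12 ≈ 1.758 mV.
code = ⌊(V_in − V_min)/LSB⌋ = ⌊(V_in − V_min) × 2^12 / range⌋
     = ⌊(1.15168 − (-1.4)) × 4096 / 7.2⌋ = ⌊2.55168 × 4096/7.2⌋
     = ⌊1451.622⌋ = 1451.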